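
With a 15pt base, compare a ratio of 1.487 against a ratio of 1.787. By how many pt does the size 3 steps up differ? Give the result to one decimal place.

36.3pt

At 1.487: 15.0 × 1.487³ = 49.320pt
At 1.787: 15.0 × 1.787³ = 85.598pt
Difference: 85.598 − 49.320 = 36.278pt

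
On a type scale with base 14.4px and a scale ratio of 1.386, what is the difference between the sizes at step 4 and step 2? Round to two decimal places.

25.48px

Step 2: 14.4 × 1.386² = 27.6623px
Step 4: 14.4 × 1.386⁴ = 53.1392px
Difference: 53.1392 − 27.6623 = 25.4769px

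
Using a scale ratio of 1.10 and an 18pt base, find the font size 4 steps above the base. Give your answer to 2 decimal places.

Each step on a modular scale multiplies by the ratio, so the size n steps from the base is base × ratioⁿ.
18.0 × 1.10⁴ = 18.0 × 1.46410 ≈ 26.35

26.35pt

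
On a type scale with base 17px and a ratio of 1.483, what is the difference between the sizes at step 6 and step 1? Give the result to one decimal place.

Step 1: 17.0 × 1.483 = 25.211px
Step 6: 17.0 × 1.483⁶ = 180.841px
Difference: 180.841 − 25.211 = 155.630px

155.6px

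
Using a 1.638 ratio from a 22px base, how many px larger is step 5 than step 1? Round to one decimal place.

Step 1: 22.0 × 1.638 = 36.036px
Step 5: 22.0 × 1.638⁵ = 259.413px
Difference: 259.413 − 36.036 = 223.377px

223.4px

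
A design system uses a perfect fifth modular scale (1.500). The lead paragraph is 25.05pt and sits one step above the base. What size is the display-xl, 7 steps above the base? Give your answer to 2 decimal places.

The gap is 7 − (1) = 6 steps, so the factor is 1.500^6.
25.05 × 1.500⁶ = 25.05 × 11.39062 ≈ 285.335

285.34pt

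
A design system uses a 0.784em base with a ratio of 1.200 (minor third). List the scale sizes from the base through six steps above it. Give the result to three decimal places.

Step 0: 0.784em
Step 1: 0.784 × 1.200 = 0.941
Step 2: 0.784 × 1.200² = 1.129
Step 3: 0.784 × 1.200³ = 1.355
Step 4: 0.784 × 1.200⁴ = 1.626
Step 5: 0.784 × 1.200⁵ = 1.951
Step 6: 0.784 × 1.200⁶ = 2.341

0.784em, 0.941em, 1.129em, 1.355em, 1.626em, 1.951em, 2.341em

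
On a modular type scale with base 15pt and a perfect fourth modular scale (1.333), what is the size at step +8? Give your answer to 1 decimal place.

15.0 × 1.333⁸ = 15.0 × 9.96876 ≈ 149.53

149.5pt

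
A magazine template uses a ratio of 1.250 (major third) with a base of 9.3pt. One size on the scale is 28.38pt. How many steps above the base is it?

1.250ⁿ = 28.38 / 9.3 = 3.0516
n = ln(3.0516) / ln(1.250) = 1.1157 / 0.2231 ≈ 5.00

5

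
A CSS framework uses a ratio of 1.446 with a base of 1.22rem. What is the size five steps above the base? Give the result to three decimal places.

Each step on a modular scale multiplies by the ratio, so the size n steps from the base is base × ratioⁿ.
1.22 × 1.446⁵ = 1.22 × 6.32181 ≈ 7.713

7.713rem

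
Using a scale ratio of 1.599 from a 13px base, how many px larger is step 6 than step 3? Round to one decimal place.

164.1px

Step 3: 13.0 × 1.599³ = 53.148px
Step 6: 13.0 × 1.599⁶ = 217.287px
Difference: 217.287 − 53.148 = 164.139px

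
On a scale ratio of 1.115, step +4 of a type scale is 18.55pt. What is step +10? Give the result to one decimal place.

35.6pt

Moving from step +4 to step +10 is 6 steps up, so multiply by r⁶.
18.55 × 1.115⁶ = 18.55 × 1.92154 ≈ 35.645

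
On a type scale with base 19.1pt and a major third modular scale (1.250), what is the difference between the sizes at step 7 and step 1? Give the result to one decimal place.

67.2pt

Step 1: 19.1 × 1.250 = 23.875pt
Step 7: 19.1 × 1.250⁷ = 91.076pt
Difference: 91.076 − 23.875 = 67.201pt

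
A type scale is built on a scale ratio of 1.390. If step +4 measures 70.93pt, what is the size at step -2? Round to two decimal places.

The gap is -2 − (4) = -6 steps, so the factor is 1.390^-6.
70.93 ÷ 1.390⁶ = 70.93 ÷ 7.21255 ≈ 9.834

9.83pt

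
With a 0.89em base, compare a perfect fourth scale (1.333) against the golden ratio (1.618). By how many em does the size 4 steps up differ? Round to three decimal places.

Perfect fourth: 0.89 × 1.333⁴ = 2.81003em
Golden ratio: 0.89 × 1.618⁴ = 6.09964em
Difference: 6.09964 − 2.81003 = 3.28961em

3.290em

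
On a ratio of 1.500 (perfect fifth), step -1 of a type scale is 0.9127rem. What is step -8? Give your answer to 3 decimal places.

0.053rem

The gap is -8 − (-1) = -7 steps, so the factor is 1.500^-7.
0.9127 ÷ 1.500⁷ = 0.9127 ÷ 17.08594 ≈ 0.053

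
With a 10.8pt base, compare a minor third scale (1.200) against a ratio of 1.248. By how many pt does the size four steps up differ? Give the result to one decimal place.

Minor third: 10.8 × 1.200⁴ = 22.395pt
At 1.248: 10.8 × 1.248⁴ = 26.199pt
Difference: 26.199 − 22.395 = 3.804pt

3.8pt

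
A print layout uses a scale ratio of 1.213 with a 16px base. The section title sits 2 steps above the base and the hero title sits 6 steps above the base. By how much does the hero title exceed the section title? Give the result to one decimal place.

27.4px

Step 2: 16.0 × 1.213² = 23.542px
Step 6: 16.0 × 1.213⁶ = 50.966px
Difference: 50.966 − 23.542 = 27.424px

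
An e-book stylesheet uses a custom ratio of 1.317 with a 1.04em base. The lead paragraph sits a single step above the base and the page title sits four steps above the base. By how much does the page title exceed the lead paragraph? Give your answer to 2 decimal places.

1.76em

Step 1: 1.04 × 1.317 = 1.3697em
Step 4: 1.04 × 1.317⁴ = 3.1288em
Difference: 3.1288 − 1.3697 = 1.7591em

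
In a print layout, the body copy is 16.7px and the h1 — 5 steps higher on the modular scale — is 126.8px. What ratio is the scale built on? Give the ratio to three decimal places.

The ratio satisfies 16.7 × r⁵ = 126.8, so r = (126.8 / 16.7)^(1/5).
r = 7.5928^(1/5) ≈ 1.5000

1.500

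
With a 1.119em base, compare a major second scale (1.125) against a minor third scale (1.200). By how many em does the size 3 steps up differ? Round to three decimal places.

Major second: 1.119 × 1.125³ = 1.59326em
Minor third: 1.119 × 1.200³ = 1.93363em
Difference: 1.93363 − 1.59326 = 0.34037em

0.340em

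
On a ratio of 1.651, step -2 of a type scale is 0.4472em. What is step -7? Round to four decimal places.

0.4472 ÷ 1.651⁵ = 0.4472 ÷ 12.26692 ≈ 0.0365

0.0365em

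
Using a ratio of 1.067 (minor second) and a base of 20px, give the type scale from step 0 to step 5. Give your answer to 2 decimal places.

20.00px, 21.34px, 22.77px, 24.30px, 25.92px, 27.66px

Step 0: 20px
Step 1: 20.0 × 1.067 = 21.34
Step 2: 20.0 × 1.067² = 22.77
Step 3: 20.0 × 1.067³ = 24.30
Step 4: 20.0 × 1.067⁴ = 25.92
Step 5: 20.0 × 1.067⁵ = 27.66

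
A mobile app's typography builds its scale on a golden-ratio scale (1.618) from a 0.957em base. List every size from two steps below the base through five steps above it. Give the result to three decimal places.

0.366em, 0.591em, 0.957em, 1.548em, 2.505em, 4.054em, 6.559em, 10.612em

Step -2: 0.957 ÷ 1.618² = 0.366
Step -1: 0.957 ÷ 1.618 = 0.591
Step 0: 0.957em
Step 1: 0.957 × 1.618 = 1.548
Step 2: 0.957 × 1.618² = 2.505
Step 3: 0.957 × 1.618³ = 4.054
Step 4: 0.957 × 1.618⁴ = 6.559
Step 5: 0.957 × 1.618⁵ = 10.612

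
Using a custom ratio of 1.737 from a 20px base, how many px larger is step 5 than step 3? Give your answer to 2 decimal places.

211.43px

Step 3: 20.0 × 1.737³ = 104.8165px
Step 5: 20.0 × 1.737⁵ = 316.2489px
Difference: 316.2489 − 104.8165 = 211.4324px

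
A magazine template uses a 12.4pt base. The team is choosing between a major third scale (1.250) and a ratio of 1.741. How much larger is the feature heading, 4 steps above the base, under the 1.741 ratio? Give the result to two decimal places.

Major third: 12.4 × 1.250⁴ = 30.2734pt
At 1.741: 12.4 × 1.741⁴ = 113.9244pt
Difference: 113.9244 − 30.2734 = 83.6510pt

83.65pt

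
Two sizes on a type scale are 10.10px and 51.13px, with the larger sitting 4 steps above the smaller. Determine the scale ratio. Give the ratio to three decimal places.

1.500

The ratio satisfies 10.10 × r⁴ = 51.13, so r = (51.13 / 10.10)^(1/4).
r = 5.0624^(1/4) ≈ 1.5000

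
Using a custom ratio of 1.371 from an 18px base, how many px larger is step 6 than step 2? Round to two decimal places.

85.70px

Step 2: 18.0 × 1.371² = 33.8335px
Step 6: 18.0 × 1.371⁶ = 119.5356px
Difference: 119.5356 − 33.8335 = 85.7021px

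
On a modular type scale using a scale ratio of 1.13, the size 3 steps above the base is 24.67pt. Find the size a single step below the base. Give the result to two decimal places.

The gap is -1 − (3) = -4 steps, so the factor is 1.13^-4.
24.67 ÷ 1.13⁴ = 24.67 ÷ 1.63047 ≈ 15.131

15.13pt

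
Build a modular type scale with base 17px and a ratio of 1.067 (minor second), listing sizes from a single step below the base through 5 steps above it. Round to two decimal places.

15.93px, 17.00px, 18.14px, 19.35px, 20.65px, 22.03px, 23.51px

Step -1: 17.0 ÷ 1.067 = 15.93
Step 0: 17px
Step 1: 17.0 × 1.067 = 18.14
Step 2: 17.0 × 1.067² = 19.35
Step 3: 17.0 × 1.067³ = 20.65
Step 4: 17.0 × 1.067⁴ = 22.03
Step 5: 17.0 × 1.067⁵ = 23.51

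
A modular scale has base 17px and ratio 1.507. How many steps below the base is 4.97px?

1.507ⁿ = 17 / 4.97 = 3.4205
n = ln(3.4205) / ln(1.507) = 1.2298 / 0.4101 ≈ 3.00

3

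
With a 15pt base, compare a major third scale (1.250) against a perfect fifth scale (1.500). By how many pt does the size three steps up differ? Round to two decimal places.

Major third: 15.0 × 1.250³ = 29.2969pt
Perfect fifth: 15.0 × 1.500³ = 50.6250pt
Difference: 50.6250 − 29.2969 = 21.3281pt

21.33pt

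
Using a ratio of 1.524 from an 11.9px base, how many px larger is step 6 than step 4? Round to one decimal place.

Step 4: 11.9 × 1.524⁴ = 64.193px
Step 6: 11.9 × 1.524⁶ = 149.093px
Difference: 149.093 − 64.193 = 84.900px

84.9px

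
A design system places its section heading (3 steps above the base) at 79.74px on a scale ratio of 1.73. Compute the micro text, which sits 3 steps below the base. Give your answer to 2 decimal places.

2.97px

The gap is -3 − (3) = -6 steps, so the factor is 1.73^-6.
79.74 ÷ 1.73⁶ = 79.74 ÷ 26.80875 ≈ 2.974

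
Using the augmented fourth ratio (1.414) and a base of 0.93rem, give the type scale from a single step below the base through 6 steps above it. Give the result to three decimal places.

0.658rem, 0.930rem, 1.315rem, 1.859rem, 2.629rem, 3.718rem, 5.257rem, 7.433rem

Step -1: 0.93 ÷ 1.414 = 0.658
Step 0: 0.93rem
Step 1: 0.93 × 1.414 = 1.315
Step 2: 0.93 × 1.414² = 1.859
Step 3: 0.93 × 1.414³ = 2.629
Step 4: 0.93 × 1.414⁴ = 3.718
Step 5: 0.93 × 1.414⁵ = 5.257
Step 6: 0.93 × 1.414⁶ = 7.433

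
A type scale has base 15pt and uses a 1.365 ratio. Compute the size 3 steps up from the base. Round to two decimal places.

A modular type scale is a geometric sequence: sizeₙ = base × rⁿ.
15.0 × 1.365³ = 15.0 × 2.54330 ≈ 38.15

38.15pt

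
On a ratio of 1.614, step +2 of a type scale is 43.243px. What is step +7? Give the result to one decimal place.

473.6px

43.243 × 1.614⁵ = 43.243 × 10.95261 ≈ 473.624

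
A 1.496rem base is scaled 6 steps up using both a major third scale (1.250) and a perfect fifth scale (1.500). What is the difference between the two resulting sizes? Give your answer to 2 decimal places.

11.33rem

Major third: 1.496 × 1.250⁶ = 5.7068rem
Perfect fifth: 1.496 × 1.500⁶ = 17.0404rem
Difference: 17.0404 − 5.7068 = 11.3336rem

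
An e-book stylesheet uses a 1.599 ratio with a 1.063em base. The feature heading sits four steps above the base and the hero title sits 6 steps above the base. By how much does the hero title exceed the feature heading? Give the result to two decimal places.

Step 4: 1.063 × 1.599⁴ = 6.9491em
Step 6: 1.063 × 1.599⁶ = 17.7674em
Difference: 17.7674 − 6.9491 = 10.8183em

10.82em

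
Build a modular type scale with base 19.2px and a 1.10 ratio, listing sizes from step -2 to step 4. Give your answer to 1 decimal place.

15.9px, 17.5px, 19.2px, 21.1px, 23.2px, 25.6px, 28.1px

Step -2: 19.2 ÷ 1.10² = 15.9
Step -1: 19.2 ÷ 1.10 = 17.5
Step 0: 19.2px
Step 1: 19.2 × 1.10 = 21.1
Step 2: 19.2 × 1.10² = 23.2
Step 3: 19.2 × 1.10³ = 25.6
Step 4: 19.2 × 1.10⁴ = 28.1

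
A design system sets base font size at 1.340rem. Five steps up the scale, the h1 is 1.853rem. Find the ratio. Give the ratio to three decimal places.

1.067

The ratio satisfies 1.340 × r⁵ = 1.853, so r = (1.853 / 1.340)^(1/5).
r = 1.3828^(1/5) ≈ 1.0670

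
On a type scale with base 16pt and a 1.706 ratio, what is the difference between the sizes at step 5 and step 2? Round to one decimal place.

Step 2: 16.0 × 1.706² = 46.567pt
Step 5: 16.0 × 1.706⁵ = 231.215pt
Difference: 231.215 − 46.567 = 184.648pt

184.6pt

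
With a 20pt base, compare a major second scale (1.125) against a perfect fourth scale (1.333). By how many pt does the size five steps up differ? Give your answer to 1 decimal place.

48.1pt

Major second: 20.0 × 1.125⁵ = 36.041pt
Perfect fourth: 20.0 × 1.333⁵ = 84.175pt
Difference: 84.175 − 36.041 = 48.134pt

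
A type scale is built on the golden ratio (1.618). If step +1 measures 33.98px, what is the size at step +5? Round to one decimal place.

33.98 × 1.618⁴ = 33.98 × 6.85353 ≈ 232.883

232.9px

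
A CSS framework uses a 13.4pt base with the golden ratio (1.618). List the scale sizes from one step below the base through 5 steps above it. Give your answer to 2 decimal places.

Step -1: 13.4 ÷ 1.618 = 8.28
Step 0: 13.4pt
Step 1: 13.4 × 1.618 = 21.68
Step 2: 13.4 × 1.618² = 35.08
Step 3: 13.4 × 1.618³ = 56.76
Step 4: 13.4 × 1.618⁴ = 91.84
Step 5: 13.4 × 1.618⁵ = 148.59

8.28pt, 13.40pt, 21.68pt, 35.08pt, 56.76pt, 91.84pt, 148.59pt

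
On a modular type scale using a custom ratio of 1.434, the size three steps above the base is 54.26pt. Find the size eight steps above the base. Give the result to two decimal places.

Moving from step +3 to step +8 is 5 steps up, so multiply by r⁵.
54.26 × 1.434⁵ = 54.26 × 6.06381 ≈ 329.022

329.02pt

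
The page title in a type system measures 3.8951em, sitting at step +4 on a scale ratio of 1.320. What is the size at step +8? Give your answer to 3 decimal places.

3.8951 × 1.320⁴ = 3.8951 × 3.03596 ≈ 11.825

11.825em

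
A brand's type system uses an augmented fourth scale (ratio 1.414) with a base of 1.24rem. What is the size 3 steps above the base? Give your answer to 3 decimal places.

A modular type scale is a geometric sequence: sizeₙ = base × rⁿ.
1.24 × 1.414³ = 1.24 × 2.82715 ≈ 3.506

3.506rem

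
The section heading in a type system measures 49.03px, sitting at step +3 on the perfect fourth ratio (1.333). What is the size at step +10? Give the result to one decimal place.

49.03 × 1.333⁷ = 49.03 × 7.47844 ≈ 366.668

366.7px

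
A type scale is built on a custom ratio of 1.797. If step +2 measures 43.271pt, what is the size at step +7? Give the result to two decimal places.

810.84pt

43.271 × 1.797⁵ = 43.271 × 18.73874 ≈ 810.844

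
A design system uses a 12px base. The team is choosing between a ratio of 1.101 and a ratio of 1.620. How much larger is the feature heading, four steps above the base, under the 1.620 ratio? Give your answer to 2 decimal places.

At 1.101: 12.0 × 1.101⁴ = 17.6332px
At 1.620: 12.0 × 1.620⁴ = 82.6497px
Difference: 82.6497 − 17.6332 = 65.0165px

65.02px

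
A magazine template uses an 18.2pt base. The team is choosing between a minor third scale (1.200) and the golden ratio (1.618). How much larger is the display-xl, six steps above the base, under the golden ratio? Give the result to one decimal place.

272.2pt

Minor third: 18.2 × 1.200⁶ = 54.345pt
Golden ratio: 18.2 × 1.618⁶ = 326.545pt
Difference: 326.545 − 54.345 = 272.200pt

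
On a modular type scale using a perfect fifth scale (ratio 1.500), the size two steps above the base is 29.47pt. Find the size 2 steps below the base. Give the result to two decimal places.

29.47 ÷ 1.500⁴ = 29.47 ÷ 5.06250 ≈ 5.821

5.82pt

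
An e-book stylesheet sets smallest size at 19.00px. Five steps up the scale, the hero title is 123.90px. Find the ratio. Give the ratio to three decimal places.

1.455

r⁵ = 123.90 / 19.00, so r = (123.90/19.00)^(1/5).
r = 6.5211^(1/5) ≈ 1.4550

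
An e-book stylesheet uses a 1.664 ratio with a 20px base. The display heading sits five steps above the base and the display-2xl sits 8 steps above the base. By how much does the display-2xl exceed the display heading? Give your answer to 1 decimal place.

920.4px

Step 5: 20.0 × 1.664⁵ = 255.151px
Step 8: 20.0 × 1.664⁸ = 1175.592px
Difference: 1175.592 − 255.151 = 920.441px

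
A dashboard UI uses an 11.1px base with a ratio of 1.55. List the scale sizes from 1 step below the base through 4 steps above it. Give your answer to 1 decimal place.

Step -1: 11.1 ÷ 1.55 = 7.2
Step 0: 11.1px
Step 1: 11.1 × 1.55 = 17.2
Step 2: 11.1 × 1.55² = 26.7
Step 3: 11.1 × 1.55³ = 41.3
Step 4: 11.1 × 1.55⁴ = 64.1

7.2px, 11.1px, 17.2px, 26.7px, 41.3px, 64.1px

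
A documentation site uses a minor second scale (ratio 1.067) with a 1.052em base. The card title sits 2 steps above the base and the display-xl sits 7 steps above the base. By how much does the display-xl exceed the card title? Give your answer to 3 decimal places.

Step 2: 1.052 × 1.067² = 1.19769em
Step 7: 1.052 × 1.067⁷ = 1.65641em
Difference: 1.65641 − 1.19769 = 0.45872em

0.459em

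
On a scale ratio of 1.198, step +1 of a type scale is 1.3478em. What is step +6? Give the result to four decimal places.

3.3259em

1.3478 × 1.198⁵ = 1.3478 × 2.46765 ≈ 3.3259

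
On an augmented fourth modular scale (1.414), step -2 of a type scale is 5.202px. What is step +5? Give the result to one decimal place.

58.8px

The gap is 5 − (-2) = 7 steps, so the factor is 1.414^7.
5.202 × 1.414⁷ = 5.202 × 11.30175 ≈ 58.792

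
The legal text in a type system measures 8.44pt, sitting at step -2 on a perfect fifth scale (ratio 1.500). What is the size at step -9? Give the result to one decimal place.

The gap is -9 − (-2) = -7 steps, so the factor is 1.500^-7.
8.44 ÷ 1.500⁷ = 8.44 ÷ 17.08594 ≈ 0.494

0.5pt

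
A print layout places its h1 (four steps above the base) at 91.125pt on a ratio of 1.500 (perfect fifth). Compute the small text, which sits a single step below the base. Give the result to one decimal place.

12.0pt

91.125 ÷ 1.500⁵ = 91.125 ÷ 7.59375 ≈ 12.000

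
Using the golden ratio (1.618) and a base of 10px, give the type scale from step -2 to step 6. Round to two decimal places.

Step -2: 10.0 ÷ 1.618² = 3.82
Step -1: 10.0 ÷ 1.618 = 6.18
Step 0: 10px
Step 1: 10.0 × 1.618 = 16.18
Step 2: 10.0 × 1.618² = 26.18
Step 3: 10.0 × 1.618³ = 42.36
Step 4: 10.0 × 1.618⁴ = 68.54
Step 5: 10.0 × 1.618⁵ = 110.89
Step 6: 10.0 × 1.618⁶ = 179.42

3.82px, 6.18px, 10.00px, 16.18px, 26.18px, 42.36px, 68.54px, 110.89px, 179.42px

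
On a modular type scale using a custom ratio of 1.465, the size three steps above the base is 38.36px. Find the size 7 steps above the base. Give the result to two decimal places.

38.36 × 1.465⁴ = 38.36 × 4.60628 ≈ 176.697

176.70px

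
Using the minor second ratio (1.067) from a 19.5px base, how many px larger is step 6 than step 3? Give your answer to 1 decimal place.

Step 3: 19.5 × 1.067³ = 23.688px
Step 6: 19.5 × 1.067⁶ = 28.775px
Difference: 28.775 − 23.688 = 5.087px

5.1px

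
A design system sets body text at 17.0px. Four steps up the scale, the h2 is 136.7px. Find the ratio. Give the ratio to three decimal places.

r⁴ = 136.7 / 17.0, so r = (136.7/17.0)^(1/4).
r = 8.0412^(1/4) ≈ 1.6840

1.684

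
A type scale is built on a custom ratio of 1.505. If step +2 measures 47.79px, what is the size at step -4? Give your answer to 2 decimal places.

4.11px

Moving from step +2 to step -4 is 6 steps down, so divide by r⁶.
47.79 ÷ 1.505⁶ = 47.79 ÷ 11.62034 ≈ 4.113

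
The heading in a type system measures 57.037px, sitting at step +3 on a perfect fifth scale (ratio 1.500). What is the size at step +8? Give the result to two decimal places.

57.037 × 1.500⁵ = 57.037 × 7.59375 ≈ 433.125

433.12px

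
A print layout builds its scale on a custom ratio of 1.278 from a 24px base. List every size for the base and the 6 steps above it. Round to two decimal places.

Step 0: 24px
Step 1: 24.0 × 1.278 = 30.67
Step 2: 24.0 × 1.278² = 39.20
Step 3: 24.0 × 1.278³ = 50.10
Step 4: 24.0 × 1.278⁴ = 64.02
Step 5: 24.0 × 1.278⁵ = 81.82
Step 6: 24.0 × 1.278⁶ = 104.57

24.00px, 30.67px, 39.20px, 50.10px, 64.02px, 81.82px, 104.57px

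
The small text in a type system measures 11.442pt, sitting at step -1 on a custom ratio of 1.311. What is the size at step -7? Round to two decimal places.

11.442 ÷ 1.311⁶ = 11.442 ÷ 5.07711 ≈ 2.254

2.25pt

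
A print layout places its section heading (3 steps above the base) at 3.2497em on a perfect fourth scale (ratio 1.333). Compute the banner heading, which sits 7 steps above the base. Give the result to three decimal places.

The gap is 7 − (3) = 4 steps, so the factor is 1.333^4.
3.2497 × 1.333⁴ = 3.2497 × 3.15733 ≈ 10.260

10.260em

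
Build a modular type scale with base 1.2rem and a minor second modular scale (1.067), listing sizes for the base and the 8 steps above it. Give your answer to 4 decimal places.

Step 0: 1.2rem
Step 1: 1.2 × 1.067 = 1.2804
Step 2: 1.2 × 1.067² = 1.3662
Step 3: 1.2 × 1.067³ = 1.4577
Step 4: 1.2 × 1.067⁴ = 1.5554
Step 5: 1.2 × 1.067⁵ = 1.6596
Step 6: 1.2 × 1.067⁶ = 1.7708
Step 7: 1.2 × 1.067⁷ = 1.8894
Step 8: 1.2 × 1.067⁸ = 2.0160

1.2000rem, 1.2804rem, 1.3662rem, 1.4577rem, 1.5554rem, 1.6596rem, 1.7708rem, 1.8894rem, 2.0160rem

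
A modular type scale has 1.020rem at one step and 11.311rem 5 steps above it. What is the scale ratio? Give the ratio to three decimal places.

1.618

r⁵ = 11.311 / 1.020, so r = (11.311/1.020)^(1/5).
r = 11.0892^(1/5) ≈ 1.6180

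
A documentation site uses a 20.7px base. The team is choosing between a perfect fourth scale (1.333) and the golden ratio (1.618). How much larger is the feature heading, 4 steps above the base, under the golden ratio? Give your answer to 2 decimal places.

76.51px

Perfect fourth: 20.7 × 1.333⁴ = 65.3568px
Golden ratio: 20.7 × 1.618⁴ = 141.8680px
Difference: 141.8680 − 65.3568 = 76.5112px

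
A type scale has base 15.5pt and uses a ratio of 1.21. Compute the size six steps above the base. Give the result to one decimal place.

A modular type scale is a geometric sequence: sizeₙ = base × rⁿ.
15.5 × 1.21⁶ = 15.5 × 3.13843 ≈ 48.65

48.6pt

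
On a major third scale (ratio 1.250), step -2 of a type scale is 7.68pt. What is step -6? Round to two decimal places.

7.68 ÷ 1.250⁴ = 7.68 ÷ 2.44141 ≈ 3.146

3.15pt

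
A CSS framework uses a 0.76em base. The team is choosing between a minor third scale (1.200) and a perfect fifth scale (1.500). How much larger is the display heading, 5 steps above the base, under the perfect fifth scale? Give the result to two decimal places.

Minor third: 0.76 × 1.200⁵ = 1.8911em
Perfect fifth: 0.76 × 1.500⁵ = 5.7713em
Difference: 5.7713 − 1.8911 = 3.8802em

3.88em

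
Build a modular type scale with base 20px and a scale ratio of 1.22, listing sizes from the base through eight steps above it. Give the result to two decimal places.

20.00px, 24.40px, 29.77px, 36.32px, 44.31px, 54.05px, 65.95px, 80.45px, 98.15px

Step 0: 20px
Step 1: 20.0 × 1.22 = 24.40
Step 2: 20.0 × 1.22² = 29.77
Step 3: 20.0 × 1.22³ = 36.32
Step 4: 20.0 × 1.22⁴ = 44.31
Step 5: 20.0 × 1.22⁵ = 54.05
Step 6: 20.0 × 1.22⁶ = 65.95
Step 7: 20.0 × 1.22⁷ = 80.45
Step 8: 20.0 × 1.22⁸ = 98.15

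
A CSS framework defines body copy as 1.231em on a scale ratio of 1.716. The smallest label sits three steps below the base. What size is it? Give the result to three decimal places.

Every step multiplies by the scale ratio.
1.231 ÷ 1.716³ = 1.231 ÷ 5.05303 ≈ 0.244

0.244em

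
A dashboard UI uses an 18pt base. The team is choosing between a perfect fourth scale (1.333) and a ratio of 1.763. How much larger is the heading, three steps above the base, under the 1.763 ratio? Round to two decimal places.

Perfect fourth: 18.0 × 1.333³ = 42.6347pt
At 1.763: 18.0 × 1.763³ = 98.6346pt
Difference: 98.6346 − 42.6347 = 55.9999pt

56.00pt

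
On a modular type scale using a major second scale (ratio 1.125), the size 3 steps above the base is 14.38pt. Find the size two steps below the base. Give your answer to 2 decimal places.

7.98pt

14.38 ÷ 1.125⁵ = 14.38 ÷ 1.80203 ≈ 7.980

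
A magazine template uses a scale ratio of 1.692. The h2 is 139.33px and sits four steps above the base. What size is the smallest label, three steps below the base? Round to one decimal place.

3.5px

139.33 ÷ 1.692⁷ = 139.33 ÷ 39.70110 ≈ 3.509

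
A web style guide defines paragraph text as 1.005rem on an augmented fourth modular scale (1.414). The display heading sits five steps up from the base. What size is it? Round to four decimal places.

5.6808rem

Every step multiplies by the scale ratio.
1.005 × 1.414⁵ = 1.005 × 5.65258 ≈ 5.6808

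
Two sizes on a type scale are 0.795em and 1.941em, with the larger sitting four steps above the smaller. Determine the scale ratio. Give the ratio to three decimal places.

r⁴ = 1.941 / 0.795, so r = (1.941/0.795)^(1/4).
r = 2.4415^(1/4) ≈ 1.2500

1.250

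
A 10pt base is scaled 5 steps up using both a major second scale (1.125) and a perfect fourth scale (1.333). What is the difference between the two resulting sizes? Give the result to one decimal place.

24.1pt

Major second: 10.0 × 1.125⁵ = 18.020pt
Perfect fourth: 10.0 × 1.333⁵ = 42.087pt
Difference: 42.087 − 18.020 = 24.067pt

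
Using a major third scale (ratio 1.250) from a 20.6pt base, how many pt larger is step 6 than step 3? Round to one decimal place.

38.3pt

Step 3: 20.6 × 1.250³ = 40.234pt
Step 6: 20.6 × 1.250⁶ = 78.583pt
Difference: 78.583 − 40.234 = 38.349pt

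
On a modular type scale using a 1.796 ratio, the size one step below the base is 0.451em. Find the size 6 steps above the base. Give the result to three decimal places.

27.184em

The gap is 6 − (-1) = 7 steps, so the factor is 1.796^7.
0.451 × 1.796⁷ = 0.451 × 60.27599 ≈ 27.184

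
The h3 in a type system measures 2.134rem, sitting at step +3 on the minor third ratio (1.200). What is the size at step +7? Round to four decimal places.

Moving from step +3 to step +7 is 4 steps up, so multiply by r⁴.
2.134 × 1.200⁴ = 2.134 × 2.07360 ≈ 4.4251

4.4251rem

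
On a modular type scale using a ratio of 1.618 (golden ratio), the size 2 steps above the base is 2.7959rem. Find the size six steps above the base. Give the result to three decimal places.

19.162rem

The gap is 6 − (2) = 4 steps, so the factor is 1.618^4.
2.7959 × 1.618⁴ = 2.7959 × 6.85353 ≈ 19.162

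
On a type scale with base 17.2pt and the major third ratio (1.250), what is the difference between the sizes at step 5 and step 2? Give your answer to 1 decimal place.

25.6pt

Step 2: 17.2 × 1.250² = 26.875pt
Step 5: 17.2 × 1.250⁵ = 52.490pt
Difference: 52.490 − 26.875 = 25.615pt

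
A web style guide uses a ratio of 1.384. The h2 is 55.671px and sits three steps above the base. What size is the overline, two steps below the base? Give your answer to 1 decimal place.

55.671 ÷ 1.384⁵ = 55.671 ÷ 5.07786 ≈ 10.963

11.0px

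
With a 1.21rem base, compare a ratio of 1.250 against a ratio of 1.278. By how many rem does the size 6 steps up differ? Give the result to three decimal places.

At 1.250: 1.21 × 1.250⁶ = 4.61578rem
At 1.278: 1.21 × 1.278⁶ = 5.27194rem
Difference: 5.27194 − 4.61578 = 0.65616rem

0.656rem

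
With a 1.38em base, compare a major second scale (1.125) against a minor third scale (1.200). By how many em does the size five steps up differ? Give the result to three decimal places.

0.947em

Major second: 1.38 × 1.125⁵ = 2.48680em
Minor third: 1.38 × 1.200⁵ = 3.43388em
Difference: 3.43388 − 2.48680 = 0.94708em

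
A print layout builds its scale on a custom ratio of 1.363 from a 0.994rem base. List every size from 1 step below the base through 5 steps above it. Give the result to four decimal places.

Step -1: 0.994 ÷ 1.363 = 0.7293
Step 0: 0.994rem
Step 1: 0.994 × 1.363 = 1.3548
Step 2: 0.994 × 1.363² = 1.8466
Step 3: 0.994 × 1.363³ = 2.5169
Step 4: 0.994 × 1.363⁴ = 3.4306
Step 5: 0.994 × 1.363⁵ = 4.6759

0.7293rem, 0.9940rem, 1.3548rem, 1.8466rem, 2.5169rem, 3.4306rem, 4.6759rem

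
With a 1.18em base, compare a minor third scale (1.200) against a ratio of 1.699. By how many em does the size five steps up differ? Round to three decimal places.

13.769em

Minor third: 1.18 × 1.200⁵ = 2.93622em
At 1.699: 1.18 × 1.699⁵ = 16.70509em
Difference: 16.70509 − 2.93622 = 13.76887em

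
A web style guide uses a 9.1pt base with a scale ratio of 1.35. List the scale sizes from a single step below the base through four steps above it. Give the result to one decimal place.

Step -1: 9.1 ÷ 1.35 = 6.7
Step 0: 9.1pt
Step 1: 9.1 × 1.35 = 12.3
Step 2: 9.1 × 1.35² = 16.6
Step 3: 9.1 × 1.35³ = 22.4
Step 4: 9.1 × 1.35⁴ = 30.2

6.7pt, 9.1pt, 12.3pt, 16.6pt, 22.4pt, 30.2pt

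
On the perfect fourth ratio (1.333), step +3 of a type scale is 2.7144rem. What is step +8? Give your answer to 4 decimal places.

11.4242rem

2.7144 × 1.333⁵ = 2.7144 × 4.20873 ≈ 11.4242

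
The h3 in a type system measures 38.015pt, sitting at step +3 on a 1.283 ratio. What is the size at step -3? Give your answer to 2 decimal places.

8.52pt

38.015 ÷ 1.283⁶ = 38.015 ÷ 4.46026 ≈ 8.523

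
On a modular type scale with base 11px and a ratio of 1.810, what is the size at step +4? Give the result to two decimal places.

118.06px

A modular type scale is a geometric sequence: sizeₙ = base × rⁿ.
11.0 × 1.810⁴ = 11.0 × 10.73283 ≈ 118.06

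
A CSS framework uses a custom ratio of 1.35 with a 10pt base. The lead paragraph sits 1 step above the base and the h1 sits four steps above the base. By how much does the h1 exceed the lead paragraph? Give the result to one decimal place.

19.7pt

Step 1: 10.0 × 1.35 = 13.500pt
Step 4: 10.0 × 1.35⁴ = 33.215pt
Difference: 33.215 − 13.500 = 19.715pt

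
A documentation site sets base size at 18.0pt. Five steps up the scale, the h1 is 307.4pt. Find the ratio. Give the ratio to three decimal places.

r⁵ = 307.4 / 18.0, so r = (307.4/18.0)^(1/5).
r = 17.0778^(1/5) ≈ 1.7640

1.764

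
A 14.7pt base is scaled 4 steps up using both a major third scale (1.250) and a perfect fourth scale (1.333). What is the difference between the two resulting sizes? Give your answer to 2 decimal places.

Major third: 14.7 × 1.250⁴ = 35.8887pt
Perfect fourth: 14.7 × 1.333⁴ = 46.4128pt
Difference: 46.4128 − 35.8887 = 10.5241pt

10.52pt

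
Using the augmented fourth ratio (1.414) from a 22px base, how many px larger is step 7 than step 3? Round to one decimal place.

Step 3: 22.0 × 1.414³ = 62.197px
Step 7: 22.0 × 1.414⁷ = 248.639px
Difference: 248.639 − 62.197 = 186.442px

186.4px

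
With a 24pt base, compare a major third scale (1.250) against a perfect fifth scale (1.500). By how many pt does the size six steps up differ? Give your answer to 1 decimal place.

181.8pt

Major third: 24.0 × 1.250⁶ = 91.553pt
Perfect fifth: 24.0 × 1.500⁶ = 273.375pt
Difference: 273.375 − 91.553 = 181.822pt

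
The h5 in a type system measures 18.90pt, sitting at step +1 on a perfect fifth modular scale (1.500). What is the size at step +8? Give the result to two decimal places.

The gap is 8 − (1) = 7 steps, so the factor is 1.500^7.
18.90 × 1.500⁷ = 18.90 × 17.08594 ≈ 322.924

322.92pt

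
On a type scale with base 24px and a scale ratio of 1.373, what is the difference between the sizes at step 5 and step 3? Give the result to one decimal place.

Step 3: 24.0 × 1.373³ = 62.119px
Step 5: 24.0 × 1.373⁵ = 117.102px
Difference: 117.102 − 62.119 = 54.983px

55.0px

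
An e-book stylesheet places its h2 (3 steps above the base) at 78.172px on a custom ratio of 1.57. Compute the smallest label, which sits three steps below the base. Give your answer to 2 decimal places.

5.22px

78.172 ÷ 1.57⁶ = 78.172 ÷ 14.97607 ≈ 5.220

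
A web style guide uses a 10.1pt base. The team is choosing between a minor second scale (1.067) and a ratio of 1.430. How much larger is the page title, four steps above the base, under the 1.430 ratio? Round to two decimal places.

29.14pt

Minor second: 10.1 × 1.067⁴ = 13.0912pt
At 1.430: 10.1 × 1.430⁴ = 42.2343pt
Difference: 42.2343 − 13.0912 = 29.1431pt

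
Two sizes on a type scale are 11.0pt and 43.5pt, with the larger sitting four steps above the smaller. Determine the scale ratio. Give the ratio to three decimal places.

The ratio satisfies 11.0 × r⁴ = 43.5, so r = (43.5 / 11.0)^(1/4).
r = 3.9545^(1/4) ≈ 1.4102

1.410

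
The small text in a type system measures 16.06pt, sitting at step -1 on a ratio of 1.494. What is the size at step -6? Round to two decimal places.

2.16pt

16.06 ÷ 1.494⁵ = 16.06 ÷ 7.44309 ≈ 2.158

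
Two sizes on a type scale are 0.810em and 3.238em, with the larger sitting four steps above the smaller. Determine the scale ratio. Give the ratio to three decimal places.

r⁴ = 3.238 / 0.810, so r = (3.238/0.810)^(1/4).
r = 3.9975^(1/4) ≈ 1.4140

1.414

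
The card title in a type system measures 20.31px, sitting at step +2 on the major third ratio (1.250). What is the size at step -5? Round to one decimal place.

20.31 ÷ 1.250⁷ = 20.31 ÷ 4.76837 ≈ 4.259

4.3px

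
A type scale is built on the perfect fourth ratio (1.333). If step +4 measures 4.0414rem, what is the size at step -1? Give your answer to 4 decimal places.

Moving from step +4 to step -1 is 5 steps down, so divide by r⁵.
4.0414 ÷ 1.333⁵ = 4.0414 ÷ 4.20873 ≈ 0.9602

0.9602rem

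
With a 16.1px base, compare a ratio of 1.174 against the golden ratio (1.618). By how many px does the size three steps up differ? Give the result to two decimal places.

42.15px

At 1.174: 16.1 × 1.174³ = 26.0513px
Golden ratio: 16.1 × 1.618³ = 68.1964px
Difference: 68.1964 − 26.0513 = 42.1451px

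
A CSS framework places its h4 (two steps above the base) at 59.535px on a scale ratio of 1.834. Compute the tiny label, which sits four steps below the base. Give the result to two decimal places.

1.56px

59.535 ÷ 1.834⁶ = 59.535 ÷ 38.05362 ≈ 1.565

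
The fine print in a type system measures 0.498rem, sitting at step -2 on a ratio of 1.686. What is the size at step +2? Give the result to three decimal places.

4.024rem

0.498 × 1.686⁴ = 0.498 × 8.08035 ≈ 4.024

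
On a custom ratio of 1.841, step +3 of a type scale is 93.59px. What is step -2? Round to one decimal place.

4.4px

93.59 ÷ 1.841⁵ = 93.59 ÷ 21.14798 ≈ 4.425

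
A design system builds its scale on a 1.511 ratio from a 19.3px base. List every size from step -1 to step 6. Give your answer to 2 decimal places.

12.77px, 19.30px, 29.16px, 44.06px, 66.58px, 100.60px, 152.01px, 229.69px

Step -1: 19.3 ÷ 1.511 = 12.77
Step 0: 19.3px
Step 1: 19.3 × 1.511 = 29.16
Step 2: 19.3 × 1.511² = 44.06
Step 3: 19.3 × 1.511³ = 66.58
Step 4: 19.3 × 1.511⁴ = 100.60
Step 5: 19.3 × 1.511⁵ = 152.01
Step 6: 19.3 × 1.511⁶ = 229.69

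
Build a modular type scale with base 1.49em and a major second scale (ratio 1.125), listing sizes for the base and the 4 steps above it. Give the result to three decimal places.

Step 0: 1.49em
Step 1: 1.49 × 1.125 = 1.676
Step 2: 1.49 × 1.125² = 1.886
Step 3: 1.49 × 1.125³ = 2.122
Step 4: 1.49 × 1.125⁴ = 2.387

1.490em, 1.676em, 1.886em, 2.122em, 2.387em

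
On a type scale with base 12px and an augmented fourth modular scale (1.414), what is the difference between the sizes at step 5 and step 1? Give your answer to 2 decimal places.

50.86px

Step 1: 12.0 × 1.414 = 16.9680px
Step 5: 12.0 × 1.414⁵ = 67.8310px
Difference: 67.8310 − 16.9680 = 50.8630px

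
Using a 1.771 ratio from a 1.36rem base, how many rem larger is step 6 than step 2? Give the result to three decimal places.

37.696rem

Step 2: 1.36 × 1.771² = 4.26556rem
Step 6: 1.36 × 1.771⁶ = 41.96143rem
Difference: 41.96143 − 4.26556 = 37.69587rem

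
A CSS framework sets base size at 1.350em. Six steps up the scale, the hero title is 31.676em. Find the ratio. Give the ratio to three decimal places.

1.692

r⁶ = 31.676 / 1.350, so r = (31.676/1.350)^(1/6).
r = 23.4637^(1/6) ≈ 1.6920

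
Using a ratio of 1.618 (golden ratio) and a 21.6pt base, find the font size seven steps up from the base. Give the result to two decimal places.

627.05pt

21.6 × 1.618⁷ = 21.6 × 29.03017 ≈ 627.05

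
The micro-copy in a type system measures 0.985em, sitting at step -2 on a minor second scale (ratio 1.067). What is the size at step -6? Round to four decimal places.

0.7599em

The gap is -6 − (-2) = -4 steps, so the factor is 1.067^-4.
0.985 ÷ 1.067⁴ = 0.985 ÷ 1.29616 ≈ 0.7599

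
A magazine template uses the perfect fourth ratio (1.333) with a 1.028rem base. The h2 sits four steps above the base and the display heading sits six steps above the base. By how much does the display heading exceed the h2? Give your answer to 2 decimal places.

Step 4: 1.028 × 1.333⁴ = 3.2457rem
Step 6: 1.028 × 1.333⁶ = 5.7673rem
Difference: 5.7673 − 3.2457 = 2.5216rem

2.52rem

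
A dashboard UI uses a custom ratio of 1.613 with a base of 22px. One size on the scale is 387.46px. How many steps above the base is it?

6

1.613ⁿ = 387.46 / 22 = 17.6118
n = ln(17.6118) / ln(1.613) = 2.8686 / 0.4781 ≈ 6.00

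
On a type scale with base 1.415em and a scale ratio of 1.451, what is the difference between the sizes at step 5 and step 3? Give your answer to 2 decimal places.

4.78em

Step 3: 1.415 × 1.451³ = 4.3227em
Step 5: 1.415 × 1.451⁵ = 9.1011em
Difference: 9.1011 − 4.3227 = 4.7784em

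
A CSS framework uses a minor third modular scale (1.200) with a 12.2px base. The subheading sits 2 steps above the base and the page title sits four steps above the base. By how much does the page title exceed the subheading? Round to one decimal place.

7.7px

Step 2: 12.2 × 1.200² = 17.568px
Step 4: 12.2 × 1.200⁴ = 25.298px
Difference: 25.298 − 17.568 = 7.730px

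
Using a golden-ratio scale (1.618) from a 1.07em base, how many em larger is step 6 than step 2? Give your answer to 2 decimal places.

Step 2: 1.07 × 1.618² = 2.8012em
Step 6: 1.07 × 1.618⁶ = 19.1980em
Difference: 19.1980 − 2.8012 = 16.3968em

16.40em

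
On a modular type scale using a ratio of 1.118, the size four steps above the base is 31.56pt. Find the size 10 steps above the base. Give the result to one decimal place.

31.56 × 1.118⁶ = 31.56 × 1.95277 ≈ 61.629

61.6pt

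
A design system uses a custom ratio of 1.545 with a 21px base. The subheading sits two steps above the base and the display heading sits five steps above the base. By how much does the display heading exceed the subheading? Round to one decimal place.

Step 2: 21.0 × 1.545² = 50.128px
Step 5: 21.0 × 1.545⁵ = 184.868px
Difference: 184.868 − 50.128 = 134.740px

134.7px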